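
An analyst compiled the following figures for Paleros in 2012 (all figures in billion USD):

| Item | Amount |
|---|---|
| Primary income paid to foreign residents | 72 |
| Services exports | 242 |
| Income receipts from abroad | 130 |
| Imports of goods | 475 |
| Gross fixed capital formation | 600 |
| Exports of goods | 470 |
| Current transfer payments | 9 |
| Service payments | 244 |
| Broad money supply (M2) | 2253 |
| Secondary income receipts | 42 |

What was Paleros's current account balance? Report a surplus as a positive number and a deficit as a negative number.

84

Goods balance = 470 - 475 = -5
Services balance = 242 - 244 = -2
Trade balance (goods + services) = -5 + (-2) = -7
Net primary income = 130 - 72 = 58
Net secondary income = 42 - 9 = 33
Current account = -7 + 58 + 33 = 84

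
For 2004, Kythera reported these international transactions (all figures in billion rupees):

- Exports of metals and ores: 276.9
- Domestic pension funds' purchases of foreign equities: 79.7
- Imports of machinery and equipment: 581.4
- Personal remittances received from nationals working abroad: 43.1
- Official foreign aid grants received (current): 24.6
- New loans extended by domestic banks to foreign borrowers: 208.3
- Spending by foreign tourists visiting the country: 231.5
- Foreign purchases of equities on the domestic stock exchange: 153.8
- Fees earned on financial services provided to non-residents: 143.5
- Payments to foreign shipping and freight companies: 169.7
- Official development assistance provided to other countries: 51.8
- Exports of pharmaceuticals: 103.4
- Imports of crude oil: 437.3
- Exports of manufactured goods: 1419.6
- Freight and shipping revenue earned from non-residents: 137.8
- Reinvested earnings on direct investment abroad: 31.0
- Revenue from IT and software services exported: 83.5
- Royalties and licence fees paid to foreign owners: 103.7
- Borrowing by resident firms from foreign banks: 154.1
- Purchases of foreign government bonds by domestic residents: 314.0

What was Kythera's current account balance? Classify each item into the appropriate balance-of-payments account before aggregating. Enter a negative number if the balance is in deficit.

Goods: -437.3 + 1419.6 + 276.9 - 581.4 + 103.4 = 781.2
Services: 231.5 + 137.8 - 103.7 + 83.5 + 143.5 - 169.7 = 322.9
Primary income: 31.0
Secondary income: 43.1 - 51.8 + 24.6 = 15.9
Current account = 781.2 + 322.9 + 31.0 + 15.9 = 1151.0
(Excluded from the current account — financial account: domestic pension funds' purchases of foreign equities 79.7, new loans extended by domestic banks to foreign borrowers 208.3, foreign purchases of equities on the domestic stock exchange 153.8, borrowing by resident firms from foreign banks 154.1, purchases of foreign government bonds by domestic residents 314.0.)

1151.0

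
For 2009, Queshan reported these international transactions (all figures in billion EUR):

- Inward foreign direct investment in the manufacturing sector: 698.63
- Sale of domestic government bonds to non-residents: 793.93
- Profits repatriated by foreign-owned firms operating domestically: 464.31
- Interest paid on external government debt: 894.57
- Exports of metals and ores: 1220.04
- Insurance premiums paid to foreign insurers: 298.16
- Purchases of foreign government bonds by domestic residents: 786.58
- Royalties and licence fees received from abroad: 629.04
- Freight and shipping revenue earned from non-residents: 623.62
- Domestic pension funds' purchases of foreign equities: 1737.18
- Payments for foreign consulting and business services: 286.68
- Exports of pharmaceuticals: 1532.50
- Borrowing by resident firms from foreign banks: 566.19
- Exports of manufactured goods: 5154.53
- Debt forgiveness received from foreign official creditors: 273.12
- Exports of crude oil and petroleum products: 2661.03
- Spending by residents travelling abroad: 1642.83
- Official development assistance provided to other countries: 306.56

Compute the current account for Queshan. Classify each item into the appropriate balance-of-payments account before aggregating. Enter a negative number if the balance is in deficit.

7927.65

Goods: 2661.03 + 5154.53 + 1532.50 + 1220.04 = 10568.10
Services: 623.62 - 286.68 + 629.04 - 298.16 - 1642.83 = -975.01
Primary income: -894.57 - 464.31 = -1358.88
Secondary income: -306.56
Current account = 10568.10 + (-975.01) + (-1358.88) + (-306.56) = 7927.65
(Excluded from the current account — financial account: inward foreign direct investment in the manufacturing sector 698.63, sale of domestic government bonds to non-residents 793.93, purchases of foreign government bonds by domestic residents 786.58, domestic pension funds' purchases of foreign equities 1737.18, borrowing by resident firms from foreign banks 566.19; capital account: debt forgiveness received from foreign official creditors 273.12.)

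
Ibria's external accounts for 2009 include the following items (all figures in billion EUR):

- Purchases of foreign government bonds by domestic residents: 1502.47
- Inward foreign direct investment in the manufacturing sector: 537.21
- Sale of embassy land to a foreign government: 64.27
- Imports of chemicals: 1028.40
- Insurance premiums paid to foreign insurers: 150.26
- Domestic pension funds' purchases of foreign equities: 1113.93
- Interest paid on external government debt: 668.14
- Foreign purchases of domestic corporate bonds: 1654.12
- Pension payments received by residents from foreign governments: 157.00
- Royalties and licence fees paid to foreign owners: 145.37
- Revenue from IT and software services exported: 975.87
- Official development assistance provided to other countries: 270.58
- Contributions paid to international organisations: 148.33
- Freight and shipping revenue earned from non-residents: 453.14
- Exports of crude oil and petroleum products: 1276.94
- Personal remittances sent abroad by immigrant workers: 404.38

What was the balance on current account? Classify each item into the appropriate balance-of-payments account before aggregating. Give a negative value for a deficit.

47.49

Goods: 1276.94 - 1028.40 = 248.54
Services: 975.87 - 150.26 + 453.14 - 145.37 = 1133.38
Primary income: -668.14
Secondary income: -404.38 - 148.33 + 157.00 - 270.58 = -666.29
Current account = 248.54 + 1133.38 + (-668.14) + (-666.29) = 47.49
(Excluded from the current account — financial account: purchases of foreign government bonds by domestic residents 1502.47, inward foreign direct investment in the manufacturing sector 537.21, domestic pension funds' purchases of foreign equities 1113.93, foreign purchases of domestic corporate bonds 1654.12; capital account: sale of embassy land to a foreign government 64.27.)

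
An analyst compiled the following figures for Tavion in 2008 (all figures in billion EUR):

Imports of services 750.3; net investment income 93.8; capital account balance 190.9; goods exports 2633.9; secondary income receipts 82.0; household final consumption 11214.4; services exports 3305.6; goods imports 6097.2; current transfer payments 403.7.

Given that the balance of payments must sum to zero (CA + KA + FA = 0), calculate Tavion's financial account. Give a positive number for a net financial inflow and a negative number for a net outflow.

945.0

Goods balance = 2633.9 - 6097.2 = -3463.3
Services balance = 3305.6 - 750.3 = 2555.3
Trade balance (goods + services) = -3463.3 + 2555.3 = -908.0
Net primary income = 93.8
Net secondary income = 82.0 - 403.7 = -321.7
Current account = -908.0 + 93.8 + (-321.7) = -1135.9
Financial account = -(-1135.9 + 190.9) = 945.0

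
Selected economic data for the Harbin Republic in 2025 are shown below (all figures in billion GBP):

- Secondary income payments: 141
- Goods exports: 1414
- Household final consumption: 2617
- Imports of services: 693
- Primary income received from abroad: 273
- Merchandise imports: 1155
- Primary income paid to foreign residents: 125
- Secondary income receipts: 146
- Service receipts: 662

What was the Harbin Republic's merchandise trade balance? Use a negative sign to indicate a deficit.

259

Goods balance = 1414 - 1155 = 259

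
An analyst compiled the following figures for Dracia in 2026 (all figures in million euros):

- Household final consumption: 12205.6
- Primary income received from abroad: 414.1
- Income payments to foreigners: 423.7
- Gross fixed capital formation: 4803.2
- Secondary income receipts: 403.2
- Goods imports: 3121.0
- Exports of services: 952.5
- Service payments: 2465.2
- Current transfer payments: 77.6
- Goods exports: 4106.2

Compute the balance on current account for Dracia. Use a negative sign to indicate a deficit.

-211.5

Goods balance = 4106.2 - 3121.0 = 985.2
Services balance = 952.5 - 2465.2 = -1512.7
Trade balance (goods + services) = 985.2 + (-1512.7) = -527.5
Net primary income = 414.1 - 423.7 = -9.6
Net secondary income = 403.2 - 77.6 = 325.6
Current account = -527.5 + (-9.6) + 325.6 = -211.5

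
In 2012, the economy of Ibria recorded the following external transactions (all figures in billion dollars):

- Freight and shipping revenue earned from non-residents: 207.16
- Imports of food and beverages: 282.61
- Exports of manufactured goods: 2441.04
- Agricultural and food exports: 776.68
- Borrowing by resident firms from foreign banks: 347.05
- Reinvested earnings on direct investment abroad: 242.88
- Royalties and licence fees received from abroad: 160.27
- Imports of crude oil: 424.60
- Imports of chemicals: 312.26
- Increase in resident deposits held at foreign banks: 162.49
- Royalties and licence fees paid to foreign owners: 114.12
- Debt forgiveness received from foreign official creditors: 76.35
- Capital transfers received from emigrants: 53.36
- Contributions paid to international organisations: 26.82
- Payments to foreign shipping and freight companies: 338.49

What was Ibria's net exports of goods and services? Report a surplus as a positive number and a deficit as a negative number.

Goods: -424.60 + 776.68 - 282.61 - 312.26 + 2441.04 = 2198.25
Services: 160.27 + 207.16 - 114.12 - 338.49 = -85.18
Trade balance = 2198.25 + (-85.18) = 2113.07
(Excluded from the trade balance — financial account: borrowing by resident firms from foreign banks 347.05, increase in resident deposits held at foreign banks 162.49; primary income: reinvested earnings on direct investment abroad 242.88; capital account: debt forgiveness received from foreign official creditors 76.35, capital transfers received from emigrants 53.36; secondary income: contributions paid to international organisations 26.82.)

2113.07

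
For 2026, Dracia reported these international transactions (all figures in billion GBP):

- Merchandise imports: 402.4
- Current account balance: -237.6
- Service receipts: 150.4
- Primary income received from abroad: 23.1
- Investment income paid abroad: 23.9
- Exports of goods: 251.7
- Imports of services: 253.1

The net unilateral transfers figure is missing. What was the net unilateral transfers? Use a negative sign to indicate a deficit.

Current account = goods balance + services balance + net primary income + net secondary income
Sum of the known components = -254.2
Net unilateral transfers = CA - (known components) = -237.6 - (-254.2) = 16.6

16.6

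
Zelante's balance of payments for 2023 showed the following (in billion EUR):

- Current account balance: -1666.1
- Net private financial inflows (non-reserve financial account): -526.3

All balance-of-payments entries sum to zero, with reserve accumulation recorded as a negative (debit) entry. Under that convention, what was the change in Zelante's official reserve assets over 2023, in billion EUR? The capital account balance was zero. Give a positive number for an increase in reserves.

-2192.4

Official reserve transactions balance = -((-1666.1) + (-526.3)) = 2192.4
An accumulation of reserves is recorded as a debit (negative entry), so the change in the stock of reserves is the negative of that balance.
Change in official reserves = -(2192.4) = -2192.4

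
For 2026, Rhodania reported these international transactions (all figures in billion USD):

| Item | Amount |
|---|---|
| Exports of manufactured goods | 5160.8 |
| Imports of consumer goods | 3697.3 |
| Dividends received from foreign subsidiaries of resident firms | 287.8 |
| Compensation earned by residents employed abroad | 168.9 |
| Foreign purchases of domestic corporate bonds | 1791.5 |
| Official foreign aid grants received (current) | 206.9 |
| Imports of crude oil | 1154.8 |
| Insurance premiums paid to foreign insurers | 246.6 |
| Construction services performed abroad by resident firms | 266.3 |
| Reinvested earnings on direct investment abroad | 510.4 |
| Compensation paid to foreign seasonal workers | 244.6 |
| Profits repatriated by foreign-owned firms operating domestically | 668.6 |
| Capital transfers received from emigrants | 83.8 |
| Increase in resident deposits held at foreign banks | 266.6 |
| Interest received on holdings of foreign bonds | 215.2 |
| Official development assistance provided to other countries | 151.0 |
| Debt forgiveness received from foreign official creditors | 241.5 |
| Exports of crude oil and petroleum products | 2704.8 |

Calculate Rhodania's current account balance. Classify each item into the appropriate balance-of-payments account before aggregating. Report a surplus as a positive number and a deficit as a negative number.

Goods: -3697.3 + 5160.8 - 1154.8 + 2704.8 = 3013.5
Services: 266.3 - 246.6 = 19.7
Primary income: 510.4 + 215.2 + 168.9 - 244.6 - 668.6 + 287.8 = 269.1
Secondary income: 206.9 - 151.0 = 55.9
Current account = 3013.5 + 19.7 + 269.1 + 55.9 = 3358.2
(Excluded from the current account — financial account: foreign purchases of domestic corporate bonds 1791.5, increase in resident deposits held at foreign banks 266.6; capital account: capital transfers received from emigrants 83.8, debt forgiveness received from foreign official creditors 241.5.)

3358.2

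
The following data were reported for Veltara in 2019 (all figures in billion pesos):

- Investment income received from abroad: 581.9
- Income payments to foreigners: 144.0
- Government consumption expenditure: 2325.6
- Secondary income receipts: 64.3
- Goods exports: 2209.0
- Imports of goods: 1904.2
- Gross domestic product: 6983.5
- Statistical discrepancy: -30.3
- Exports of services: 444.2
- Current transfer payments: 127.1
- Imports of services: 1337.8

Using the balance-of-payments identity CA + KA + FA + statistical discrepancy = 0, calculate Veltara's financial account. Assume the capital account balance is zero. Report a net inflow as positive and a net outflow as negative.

244.0

Goods balance = 2209.0 - 1904.2 = 304.8
Services balance = 444.2 - 1337.8 = -893.6
Trade balance (goods + services) = 304.8 + (-893.6) = -588.8
Net primary income = 581.9 - 144.0 = 437.9
Net secondary income = 64.3 - 127.1 = -62.8
Current account = -588.8 + 437.9 + (-62.8) = -213.7
Financial account = -(-213.7 + (-30.3)) = 244.0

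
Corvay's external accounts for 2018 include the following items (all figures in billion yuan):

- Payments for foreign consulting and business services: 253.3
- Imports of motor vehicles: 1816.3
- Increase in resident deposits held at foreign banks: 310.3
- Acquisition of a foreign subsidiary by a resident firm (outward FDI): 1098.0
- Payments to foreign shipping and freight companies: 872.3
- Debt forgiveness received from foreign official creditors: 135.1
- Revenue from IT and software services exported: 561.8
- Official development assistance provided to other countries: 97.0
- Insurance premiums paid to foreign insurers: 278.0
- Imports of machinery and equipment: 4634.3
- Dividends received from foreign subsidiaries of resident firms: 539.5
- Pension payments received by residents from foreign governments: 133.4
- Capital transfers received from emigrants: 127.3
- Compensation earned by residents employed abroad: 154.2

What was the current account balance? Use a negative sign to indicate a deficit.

Goods: -4634.3 - 1816.3 = -6450.6
Services: -278.0 - 872.3 + 561.8 - 253.3 = -841.8
Primary income: 539.5 + 154.2 = 693.7
Secondary income: 133.4 - 97.0 = 36.4
Current account = (-6450.6) + (-841.8) + 693.7 + 36.4 = -6562.3
(Excluded from the current account — financial account: increase in resident deposits held at foreign banks 310.3, acquisition of a foreign subsidiary by a resident firm (outward FDI) 1098.0; capital account: debt forgiveness received from foreign official creditors 135.1, capital transfers received from emigrants 127.3.)

-6562.3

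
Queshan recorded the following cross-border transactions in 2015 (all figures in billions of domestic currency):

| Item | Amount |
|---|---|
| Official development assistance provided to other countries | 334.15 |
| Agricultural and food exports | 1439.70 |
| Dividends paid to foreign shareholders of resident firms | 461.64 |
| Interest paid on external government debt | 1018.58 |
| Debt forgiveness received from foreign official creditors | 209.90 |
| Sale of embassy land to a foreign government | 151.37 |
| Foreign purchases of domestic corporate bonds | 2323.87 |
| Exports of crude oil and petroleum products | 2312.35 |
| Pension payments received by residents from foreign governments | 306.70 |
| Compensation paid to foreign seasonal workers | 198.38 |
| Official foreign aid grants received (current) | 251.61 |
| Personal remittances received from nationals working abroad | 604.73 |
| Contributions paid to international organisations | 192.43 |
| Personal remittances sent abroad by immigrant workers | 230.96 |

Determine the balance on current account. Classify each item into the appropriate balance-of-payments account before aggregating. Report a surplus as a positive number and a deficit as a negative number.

2478.95

Goods: 2312.35 + 1439.70 = 3752.05
Primary income: -1018.58 - 461.64 - 198.38 = -1678.60
Secondary income: -192.43 - 230.96 + 604.73 - 334.15 + 251.61 + 306.70 = 405.50
Current account = 3752.05 + (-1678.60) + 405.50 = 2478.95
(Excluded from the current account — capital account: debt forgiveness received from foreign official creditors 209.90, sale of embassy land to a foreign government 151.37; financial account: foreign purchases of domestic corporate bonds 2323.87.)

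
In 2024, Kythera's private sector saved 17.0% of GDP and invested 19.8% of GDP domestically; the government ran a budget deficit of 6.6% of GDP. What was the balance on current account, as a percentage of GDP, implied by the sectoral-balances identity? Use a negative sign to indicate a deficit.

By the sectoral-balances identity, CA = (S_private - I) + (T - G).
Private balance = 17.0 - 19.8 = -2.8
Government balance (T - G) = -6.6
CA = -2.8 + (-6.6) = -9.4

-9.4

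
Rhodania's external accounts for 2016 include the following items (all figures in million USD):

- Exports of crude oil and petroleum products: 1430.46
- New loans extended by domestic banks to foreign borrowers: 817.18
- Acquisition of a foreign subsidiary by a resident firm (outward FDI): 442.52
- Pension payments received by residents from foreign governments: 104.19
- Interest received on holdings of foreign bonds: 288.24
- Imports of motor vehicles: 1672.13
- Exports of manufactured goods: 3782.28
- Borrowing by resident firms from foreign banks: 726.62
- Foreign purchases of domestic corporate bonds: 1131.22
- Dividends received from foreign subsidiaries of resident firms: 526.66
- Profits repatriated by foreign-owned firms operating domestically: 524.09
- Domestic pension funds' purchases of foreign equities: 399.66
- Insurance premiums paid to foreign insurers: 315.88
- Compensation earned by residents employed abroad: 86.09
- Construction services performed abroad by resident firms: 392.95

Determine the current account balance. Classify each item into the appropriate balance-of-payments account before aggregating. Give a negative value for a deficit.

4098.77

Goods: -1672.13 + 1430.46 + 3782.28 = 3540.61
Services: -315.88 + 392.95 = 77.07
Primary income: 526.66 + 86.09 + 288.24 - 524.09 = 376.90
Secondary income: 104.19
Current account = 3540.61 + 77.07 + 376.90 + 104.19 = 4098.77
(Excluded from the current account — financial account: new loans extended by domestic banks to foreign borrowers 817.18, acquisition of a foreign subsidiary by a resident firm (outward FDI) 442.52, borrowing by resident firms from foreign banks 726.62, foreign purchases of domestic corporate bonds 1131.22, domestic pension funds' purchases of foreign equities 399.66.)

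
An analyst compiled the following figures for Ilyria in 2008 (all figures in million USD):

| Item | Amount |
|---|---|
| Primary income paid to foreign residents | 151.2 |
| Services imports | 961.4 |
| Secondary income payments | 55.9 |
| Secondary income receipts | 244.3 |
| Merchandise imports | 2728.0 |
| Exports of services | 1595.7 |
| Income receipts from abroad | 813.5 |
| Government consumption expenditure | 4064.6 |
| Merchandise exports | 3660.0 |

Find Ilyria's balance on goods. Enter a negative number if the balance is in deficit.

Goods balance = 3660.0 - 2728.0 = 932.0

932.0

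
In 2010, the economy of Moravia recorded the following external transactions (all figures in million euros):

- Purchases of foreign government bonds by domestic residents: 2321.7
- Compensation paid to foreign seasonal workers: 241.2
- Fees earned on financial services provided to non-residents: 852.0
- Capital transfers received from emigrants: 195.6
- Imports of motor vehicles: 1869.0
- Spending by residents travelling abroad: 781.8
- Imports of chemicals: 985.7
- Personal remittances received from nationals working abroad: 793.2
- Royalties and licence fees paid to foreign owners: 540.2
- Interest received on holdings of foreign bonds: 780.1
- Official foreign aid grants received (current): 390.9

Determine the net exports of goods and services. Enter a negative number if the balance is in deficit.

-3324.7

Goods: -985.7 - 1869.0 = -2854.7
Services: -781.8 - 540.2 + 852.0 = -470.0
Trade balance = -2854.7 + (-470.0) = -3324.7
(Excluded from the trade balance — financial account: purchases of foreign government bonds by domestic residents 2321.7; primary income: compensation paid to foreign seasonal workers 241.2, interest received on holdings of foreign bonds 780.1; capital account: capital transfers received from emigrants 195.6; secondary income: personal remittances received from nationals working abroad 793.2, official foreign aid grants received (current) 390.9.)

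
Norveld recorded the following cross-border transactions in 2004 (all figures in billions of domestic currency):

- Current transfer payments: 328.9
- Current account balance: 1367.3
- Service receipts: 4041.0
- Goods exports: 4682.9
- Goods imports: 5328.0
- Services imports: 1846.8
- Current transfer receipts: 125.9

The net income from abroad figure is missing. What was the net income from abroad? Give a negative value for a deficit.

21.2

Current account = goods balance + services balance + net primary income + net secondary income
Sum of the known components = 1346.1
Net income from abroad = CA - (known components) = 1367.3 - 1346.1 = 21.2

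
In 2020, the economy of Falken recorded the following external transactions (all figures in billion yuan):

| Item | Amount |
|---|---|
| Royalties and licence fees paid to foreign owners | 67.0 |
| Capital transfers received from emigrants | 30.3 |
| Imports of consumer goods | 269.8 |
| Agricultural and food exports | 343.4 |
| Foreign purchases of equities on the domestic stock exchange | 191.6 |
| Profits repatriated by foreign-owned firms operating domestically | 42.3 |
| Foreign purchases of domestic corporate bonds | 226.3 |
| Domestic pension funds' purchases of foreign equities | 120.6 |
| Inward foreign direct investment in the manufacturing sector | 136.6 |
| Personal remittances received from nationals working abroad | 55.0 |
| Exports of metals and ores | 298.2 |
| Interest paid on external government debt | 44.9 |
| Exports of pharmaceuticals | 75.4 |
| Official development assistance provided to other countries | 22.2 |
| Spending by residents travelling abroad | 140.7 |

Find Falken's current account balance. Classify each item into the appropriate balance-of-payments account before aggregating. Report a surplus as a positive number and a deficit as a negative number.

185.1

Goods: -269.8 + 75.4 + 343.4 + 298.2 = 447.2
Services: -67.0 - 140.7 = -207.7
Primary income: -42.3 - 44.9 = -87.2
Secondary income: 55.0 - 22.2 = 32.8
Current account = 447.2 + (-207.7) + (-87.2) + 32.8 = 185.1
(Excluded from the current account — capital account: capital transfers received from emigrants 30.3; financial account: foreign purchases of equities on the domestic stock exchange 191.6, foreign purchases of domestic corporate bonds 226.3, domestic pension funds' purchases of foreign equities 120.6, inward foreign direct investment in the manufacturing sector 136.6.)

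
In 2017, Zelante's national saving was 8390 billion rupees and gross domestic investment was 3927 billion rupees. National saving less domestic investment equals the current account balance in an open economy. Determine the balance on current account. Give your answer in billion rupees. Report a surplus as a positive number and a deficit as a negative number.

4463

S - I = CA (net lending to the rest of the world).
CA = S - I = 8390 - 3927 = 4463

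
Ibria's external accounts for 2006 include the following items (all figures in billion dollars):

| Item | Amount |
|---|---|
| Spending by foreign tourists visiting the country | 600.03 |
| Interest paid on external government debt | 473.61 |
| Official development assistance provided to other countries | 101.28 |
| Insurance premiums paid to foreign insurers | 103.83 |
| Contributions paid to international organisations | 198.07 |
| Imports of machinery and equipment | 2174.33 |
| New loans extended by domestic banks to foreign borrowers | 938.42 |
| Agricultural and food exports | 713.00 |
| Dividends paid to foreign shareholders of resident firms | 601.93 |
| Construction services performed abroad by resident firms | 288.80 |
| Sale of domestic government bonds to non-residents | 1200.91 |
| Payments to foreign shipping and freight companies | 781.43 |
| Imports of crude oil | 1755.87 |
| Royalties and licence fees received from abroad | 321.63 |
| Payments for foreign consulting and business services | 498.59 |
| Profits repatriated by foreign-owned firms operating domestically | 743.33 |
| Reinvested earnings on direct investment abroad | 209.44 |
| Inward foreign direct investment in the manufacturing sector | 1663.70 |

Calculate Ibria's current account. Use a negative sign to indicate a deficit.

Goods: -2174.33 - 1755.87 + 713.00 = -3217.20
Services: -103.83 + 600.03 + 288.80 - 498.59 + 321.63 - 781.43 = -173.39
Primary income: -601.93 + 209.44 - 473.61 - 743.33 = -1609.43
Secondary income: -198.07 - 101.28 = -299.35
Current account = (-3217.20) + (-173.39) + (-1609.43) + (-299.35) = -5299.37
(Excluded from the current account — financial account: new loans extended by domestic banks to foreign borrowers 938.42, sale of domestic government bonds to non-residents 1200.91, inward foreign direct investment in the manufacturing sector 1663.70.)

-5299.37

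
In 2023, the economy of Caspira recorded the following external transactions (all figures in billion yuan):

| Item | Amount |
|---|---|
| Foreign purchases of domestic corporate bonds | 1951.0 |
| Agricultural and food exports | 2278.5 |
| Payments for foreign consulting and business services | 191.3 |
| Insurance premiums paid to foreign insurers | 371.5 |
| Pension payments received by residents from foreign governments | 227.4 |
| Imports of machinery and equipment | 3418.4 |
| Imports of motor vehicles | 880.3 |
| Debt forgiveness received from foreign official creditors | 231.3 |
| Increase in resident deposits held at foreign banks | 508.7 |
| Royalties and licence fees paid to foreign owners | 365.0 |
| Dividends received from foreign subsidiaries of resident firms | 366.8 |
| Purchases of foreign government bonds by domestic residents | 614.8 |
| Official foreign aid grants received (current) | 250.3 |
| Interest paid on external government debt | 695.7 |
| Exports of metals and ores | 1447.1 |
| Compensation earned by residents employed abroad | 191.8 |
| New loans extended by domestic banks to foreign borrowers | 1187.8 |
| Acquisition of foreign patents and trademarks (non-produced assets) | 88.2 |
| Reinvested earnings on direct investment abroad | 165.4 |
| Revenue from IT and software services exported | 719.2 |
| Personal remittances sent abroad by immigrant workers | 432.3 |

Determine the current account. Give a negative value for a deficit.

Goods: 2278.5 - 3418.4 - 880.3 + 1447.1 = -573.1
Services: -191.3 - 371.5 - 365.0 + 719.2 = -208.6
Primary income: -695.7 + 191.8 + 165.4 + 366.8 = 28.3
Secondary income: 227.4 + 250.3 - 432.3 = 45.4
Current account = (-573.1) + (-208.6) + 28.3 + 45.4 = -708.0
(Excluded from the current account — financial account: foreign purchases of domestic corporate bonds 1951.0, increase in resident deposits held at foreign banks 508.7, purchases of foreign government bonds by domestic residents 614.8, new loans extended by domestic banks to foreign borrowers 1187.8; capital account: debt forgiveness received from foreign official creditors 231.3, acquisition of foreign patents and trademarks (non-produced assets) 88.2.)

-708.0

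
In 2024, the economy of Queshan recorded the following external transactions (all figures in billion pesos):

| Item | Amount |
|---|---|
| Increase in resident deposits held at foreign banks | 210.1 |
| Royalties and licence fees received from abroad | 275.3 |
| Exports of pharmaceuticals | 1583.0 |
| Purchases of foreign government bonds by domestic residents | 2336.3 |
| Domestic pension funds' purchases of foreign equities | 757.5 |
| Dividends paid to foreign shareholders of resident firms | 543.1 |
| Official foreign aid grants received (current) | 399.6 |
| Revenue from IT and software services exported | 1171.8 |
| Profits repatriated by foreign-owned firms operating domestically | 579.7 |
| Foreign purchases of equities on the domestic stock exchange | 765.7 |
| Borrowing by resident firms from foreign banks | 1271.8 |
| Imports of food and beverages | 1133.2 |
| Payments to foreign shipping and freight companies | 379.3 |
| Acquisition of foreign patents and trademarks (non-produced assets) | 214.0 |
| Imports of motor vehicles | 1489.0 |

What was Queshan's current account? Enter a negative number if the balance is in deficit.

Goods: -1489.0 + 1583.0 - 1133.2 = -1039.2
Services: 1171.8 - 379.3 + 275.3 = 1067.8
Primary income: -543.1 - 579.7 = -1122.8
Secondary income: 399.6
Current account = (-1039.2) + 1067.8 + (-1122.8) + 399.6 = -694.6
(Excluded from the current account — financial account: increase in resident deposits held at foreign banks 210.1, purchases of foreign government bonds by domestic residents 2336.3, domestic pension funds' purchases of foreign equities 757.5, foreign purchases of equities on the domestic stock exchange 765.7, borrowing by resident firms from foreign banks 1271.8; capital account: acquisition of foreign patents and trademarks (non-produced assets) 214.0.)

-694.6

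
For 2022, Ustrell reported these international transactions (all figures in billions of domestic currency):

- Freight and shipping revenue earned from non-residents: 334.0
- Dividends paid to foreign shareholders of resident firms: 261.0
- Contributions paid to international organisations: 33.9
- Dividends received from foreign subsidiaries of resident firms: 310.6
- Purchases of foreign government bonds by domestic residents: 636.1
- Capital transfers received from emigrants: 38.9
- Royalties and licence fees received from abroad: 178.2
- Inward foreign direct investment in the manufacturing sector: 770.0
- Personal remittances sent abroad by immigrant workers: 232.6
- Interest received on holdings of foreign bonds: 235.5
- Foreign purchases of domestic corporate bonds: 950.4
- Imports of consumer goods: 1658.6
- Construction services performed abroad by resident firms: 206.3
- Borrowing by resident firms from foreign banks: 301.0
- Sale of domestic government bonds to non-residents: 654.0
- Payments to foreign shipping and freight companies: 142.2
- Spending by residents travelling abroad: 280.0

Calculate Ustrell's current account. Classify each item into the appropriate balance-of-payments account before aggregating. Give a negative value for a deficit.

-1343.7

Goods: -1658.6
Services: 206.3 + 178.2 + 334.0 - 280.0 - 142.2 = 296.3
Primary income: -261.0 + 310.6 + 235.5 = 285.1
Secondary income: -232.6 - 33.9 = -266.5
Current account = (-1658.6) + 296.3 + 285.1 + (-266.5) = -1343.7
(Excluded from the current account — financial account: purchases of foreign government bonds by domestic residents 636.1, inward foreign direct investment in the manufacturing sector 770.0, foreign purchases of domestic corporate bonds 950.4, borrowing by resident firms from foreign banks 301.0, sale of domestic government bonds to non-residents 654.0; capital account: capital transfers received from emigrants 38.9.)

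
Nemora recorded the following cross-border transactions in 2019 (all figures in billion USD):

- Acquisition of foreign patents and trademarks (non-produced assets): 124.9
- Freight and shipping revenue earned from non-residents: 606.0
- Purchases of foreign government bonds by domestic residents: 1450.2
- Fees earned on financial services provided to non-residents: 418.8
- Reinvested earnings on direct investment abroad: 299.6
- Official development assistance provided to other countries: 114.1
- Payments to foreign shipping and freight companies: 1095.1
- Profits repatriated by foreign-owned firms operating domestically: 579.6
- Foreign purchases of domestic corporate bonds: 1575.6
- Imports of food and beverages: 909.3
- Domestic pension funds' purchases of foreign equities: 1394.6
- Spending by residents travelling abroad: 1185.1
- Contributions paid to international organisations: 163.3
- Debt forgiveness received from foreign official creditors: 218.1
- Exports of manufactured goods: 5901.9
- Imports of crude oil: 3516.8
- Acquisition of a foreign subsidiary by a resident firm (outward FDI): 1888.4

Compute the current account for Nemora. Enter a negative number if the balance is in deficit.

Goods: -3516.8 - 909.3 + 5901.9 = 1475.8
Services: -1185.1 + 606.0 - 1095.1 + 418.8 = -1255.4
Primary income: -579.6 + 299.6 = -280.0
Secondary income: -114.1 - 163.3 = -277.4
Current account = 1475.8 + (-1255.4) + (-280.0) + (-277.4) = -337.0
(Excluded from the current account — capital account: acquisition of foreign patents and trademarks (non-produced assets) 124.9, debt forgiveness received from foreign official creditors 218.1; financial account: purchases of foreign government bonds by domestic residents 1450.2, foreign purchases of domestic corporate bonds 1575.6, domestic pension funds' purchases of foreign equities 1394.6, acquisition of a foreign subsidiary by a resident firm (outward FDI) 1888.4.)

-337.0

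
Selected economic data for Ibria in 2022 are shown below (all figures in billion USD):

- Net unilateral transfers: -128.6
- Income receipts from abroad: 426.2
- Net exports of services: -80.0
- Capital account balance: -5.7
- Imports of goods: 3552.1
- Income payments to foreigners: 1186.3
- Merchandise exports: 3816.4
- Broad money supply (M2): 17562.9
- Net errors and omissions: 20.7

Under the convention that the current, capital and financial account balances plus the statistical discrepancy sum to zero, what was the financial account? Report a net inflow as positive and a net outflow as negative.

689.4

Goods balance = 3816.4 - 3552.1 = 264.3
Services balance = -80.0
Trade balance (goods + services) = 264.3 + (-80.0) = 184.3
Net primary income = 426.2 - 1186.3 = -760.1
Net secondary income = -128.6
Current account = 184.3 + (-760.1) + (-128.6) = -704.4
Financial account = -(-704.4 + (-5.7) + 20.7) = 689.4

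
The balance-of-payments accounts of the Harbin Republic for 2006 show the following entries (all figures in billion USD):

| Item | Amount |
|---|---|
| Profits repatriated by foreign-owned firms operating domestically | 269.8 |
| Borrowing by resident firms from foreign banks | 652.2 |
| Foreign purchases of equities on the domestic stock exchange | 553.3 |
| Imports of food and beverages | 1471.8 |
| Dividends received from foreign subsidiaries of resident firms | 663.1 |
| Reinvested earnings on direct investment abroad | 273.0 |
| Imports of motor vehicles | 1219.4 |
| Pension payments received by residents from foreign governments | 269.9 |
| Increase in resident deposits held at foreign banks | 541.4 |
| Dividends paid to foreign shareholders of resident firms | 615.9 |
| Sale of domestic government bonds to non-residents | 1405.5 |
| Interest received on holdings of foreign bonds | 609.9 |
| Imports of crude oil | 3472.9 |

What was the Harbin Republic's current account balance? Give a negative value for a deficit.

-5233.9

Goods: -1471.8 - 3472.9 - 1219.4 = -6164.1
Primary income: -269.8 + 273.0 - 615.9 + 663.1 + 609.9 = 660.3
Secondary income: 269.9
Current account = (-6164.1) + 660.3 + 269.9 = -5233.9
(Excluded from the current account — financial account: borrowing by resident firms from foreign banks 652.2, foreign purchases of equities on the domestic stock exchange 553.3, increase in resident deposits held at foreign banks 541.4, sale of domestic government bonds to non-residents 1405.5.)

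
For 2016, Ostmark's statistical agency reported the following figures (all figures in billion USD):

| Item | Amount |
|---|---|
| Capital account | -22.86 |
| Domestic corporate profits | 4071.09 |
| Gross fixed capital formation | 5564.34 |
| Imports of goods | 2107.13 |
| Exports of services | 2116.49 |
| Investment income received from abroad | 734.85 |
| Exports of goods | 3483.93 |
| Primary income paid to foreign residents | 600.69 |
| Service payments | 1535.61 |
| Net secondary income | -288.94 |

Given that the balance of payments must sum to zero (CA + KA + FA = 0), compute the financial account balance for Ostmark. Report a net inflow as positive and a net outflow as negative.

Goods balance = 3483.93 - 2107.13 = 1376.80
Services balance = 2116.49 - 1535.61 = 580.88
Trade balance (goods + services) = 1376.80 + 580.88 = 1957.68
Net primary income = 734.85 - 600.69 = 134.16
Net secondary income = -288.94
Current account = 1957.68 + 134.16 + (-288.94) = 1802.90
Financial account = -(1802.90 + (-22.86)) = -1780.04

-1780.04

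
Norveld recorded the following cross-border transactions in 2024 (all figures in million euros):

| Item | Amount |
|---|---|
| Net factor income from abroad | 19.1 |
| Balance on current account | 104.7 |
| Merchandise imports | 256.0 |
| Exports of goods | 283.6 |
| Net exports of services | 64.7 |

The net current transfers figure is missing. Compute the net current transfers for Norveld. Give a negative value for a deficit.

Current account = goods balance + services balance + net primary income + net secondary income
Sum of the known components = 111.4
Net current transfers = CA - (known components) = 104.7 - 111.4 = -6.7

-6.7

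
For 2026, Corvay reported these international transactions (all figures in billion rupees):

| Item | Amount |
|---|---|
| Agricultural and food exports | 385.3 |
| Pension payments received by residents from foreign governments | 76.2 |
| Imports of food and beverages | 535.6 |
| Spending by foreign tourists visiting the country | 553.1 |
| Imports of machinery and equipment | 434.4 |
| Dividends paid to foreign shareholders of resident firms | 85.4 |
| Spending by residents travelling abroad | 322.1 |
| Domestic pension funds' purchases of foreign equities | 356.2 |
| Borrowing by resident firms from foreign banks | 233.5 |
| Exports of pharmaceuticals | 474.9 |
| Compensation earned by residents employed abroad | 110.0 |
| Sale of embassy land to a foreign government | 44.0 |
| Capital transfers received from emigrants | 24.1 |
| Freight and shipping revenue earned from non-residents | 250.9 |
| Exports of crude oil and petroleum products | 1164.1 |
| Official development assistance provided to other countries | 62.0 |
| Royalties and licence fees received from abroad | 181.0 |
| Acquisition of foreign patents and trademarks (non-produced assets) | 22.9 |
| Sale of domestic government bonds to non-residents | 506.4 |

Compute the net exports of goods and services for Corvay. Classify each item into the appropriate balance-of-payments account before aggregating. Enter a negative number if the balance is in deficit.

Goods: 474.9 - 535.6 + 1164.1 - 434.4 + 385.3 = 1054.3
Services: -322.1 + 250.9 + 553.1 + 181.0 = 662.9
Trade balance = 1054.3 + 662.9 = 1717.2
(Excluded from the trade balance — secondary income: pension payments received by residents from foreign governments 76.2, official development assistance provided to other countries 62.0; primary income: dividends paid to foreign shareholders of resident firms 85.4, compensation earned by residents employed abroad 110.0; financial account: domestic pension funds' purchases of foreign equities 356.2, borrowing by resident firms from foreign banks 233.5, sale of domestic government bonds to non-residents 506.4; capital account: sale of embassy land to a foreign government 44.0, capital transfers received from emigrants 24.1, acquisition of foreign patents and trademarks (non-produced assets) 22.9.)

1717.2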